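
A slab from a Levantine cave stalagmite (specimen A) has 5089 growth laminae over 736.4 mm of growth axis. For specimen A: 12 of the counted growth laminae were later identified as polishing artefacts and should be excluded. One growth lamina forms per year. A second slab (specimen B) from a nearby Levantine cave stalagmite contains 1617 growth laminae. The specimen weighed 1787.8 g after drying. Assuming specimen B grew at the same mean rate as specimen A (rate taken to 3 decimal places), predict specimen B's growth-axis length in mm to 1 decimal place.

234.5 mm

Specimen A: after corrections the count is 5089 − 12 = 5077 growth laminae.
A: Mean rate = 736.4 mm / 5077 years ≈ 0.145 mm per year.
For B, 0.145 mm/year × 1617 years = 234.5 mm.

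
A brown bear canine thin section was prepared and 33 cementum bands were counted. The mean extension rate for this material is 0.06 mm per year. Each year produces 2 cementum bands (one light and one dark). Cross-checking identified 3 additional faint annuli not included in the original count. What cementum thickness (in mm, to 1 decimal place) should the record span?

1.1 mm

After corrections the count is 33 + 3 = 36 cementum bands.
With 2 cementum bands per year, 36 / 2 = 18 years.
Predicted length = 0.06 mm/year × 18 years = 1.1 mm.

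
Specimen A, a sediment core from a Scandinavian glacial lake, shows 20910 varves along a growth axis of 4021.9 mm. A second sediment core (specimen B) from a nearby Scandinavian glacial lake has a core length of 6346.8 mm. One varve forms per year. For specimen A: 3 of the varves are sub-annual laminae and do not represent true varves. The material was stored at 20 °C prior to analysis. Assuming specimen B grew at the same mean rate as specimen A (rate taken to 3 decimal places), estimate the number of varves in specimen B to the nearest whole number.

33056 varves

Specimen A: correcting the raw count gives 20910 − 3 = 20907 true varves.
A: 4021.9 mm over 20907 years gives 4021.9 / 20907 ≈ 0.192 mm/yr.
B spans 6346.8 / 0.192 = 33056.25 years ≈ 33056 varves.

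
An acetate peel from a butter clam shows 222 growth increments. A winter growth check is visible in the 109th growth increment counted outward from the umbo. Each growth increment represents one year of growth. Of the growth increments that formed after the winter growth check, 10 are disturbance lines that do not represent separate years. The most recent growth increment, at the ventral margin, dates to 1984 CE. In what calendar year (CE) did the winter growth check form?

The winter growth check sits at growth increment 109 from the umbo, so 222 − 109 = 113 growth increments formed after it.
113 − 10 false = 103 true growth increments after the winter growth check.
1984 − 103 = 1881 CE.

1881 CE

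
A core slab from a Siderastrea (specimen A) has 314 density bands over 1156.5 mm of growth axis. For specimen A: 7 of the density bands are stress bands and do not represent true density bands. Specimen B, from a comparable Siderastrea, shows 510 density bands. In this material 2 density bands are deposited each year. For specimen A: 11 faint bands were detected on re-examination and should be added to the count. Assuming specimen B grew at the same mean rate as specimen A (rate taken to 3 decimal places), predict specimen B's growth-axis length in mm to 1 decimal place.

Specimen A: adjusted count: 314 − 7 + 11 = 318 density bands.
Specimen A: with 2 density bands per year, 318 / 2 = 159 years.
A: 1156.5 mm over 159 years gives 1156.5 / 159 ≈ 7.274 mm/yr.
Specimen B: 510 density bands at 2 per year is 510 / 2 = 255 years. For B, 7.274 mm/year × 255 years = 1854.9 mm.

1854.9 mm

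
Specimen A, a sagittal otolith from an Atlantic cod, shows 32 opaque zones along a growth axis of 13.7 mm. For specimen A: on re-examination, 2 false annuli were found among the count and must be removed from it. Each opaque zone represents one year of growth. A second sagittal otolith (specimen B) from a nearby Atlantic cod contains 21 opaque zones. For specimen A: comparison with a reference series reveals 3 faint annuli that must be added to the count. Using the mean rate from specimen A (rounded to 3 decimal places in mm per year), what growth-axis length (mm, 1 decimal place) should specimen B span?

Specimen A: adjusted count: 32 − 2 + 3 = 33 opaque zones.
A: 13.7 mm over 33 years gives 13.7 / 33 ≈ 0.415 mm per year.
For B, 0.415 mm/year × 21 years = 8.7 mm.

8.7 mm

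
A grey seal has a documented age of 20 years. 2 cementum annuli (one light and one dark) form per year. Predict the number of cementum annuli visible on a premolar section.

40 cementum annuli

Expected cementum annuli: 20 × 2 = 40.
So 40 cementum annuli should be present.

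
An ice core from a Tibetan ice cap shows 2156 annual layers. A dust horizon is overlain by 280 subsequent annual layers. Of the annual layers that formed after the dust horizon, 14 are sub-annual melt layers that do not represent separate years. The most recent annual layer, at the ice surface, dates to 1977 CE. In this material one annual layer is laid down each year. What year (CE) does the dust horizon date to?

There are 280 annual layers younger than the dust horizon.
Excluding 14 false annual layers: 280 − 14 = 266.
Counting back 266 years from 1977 CE places the dust horizon in 1977 − 266 = 1711 CE.

1711 CE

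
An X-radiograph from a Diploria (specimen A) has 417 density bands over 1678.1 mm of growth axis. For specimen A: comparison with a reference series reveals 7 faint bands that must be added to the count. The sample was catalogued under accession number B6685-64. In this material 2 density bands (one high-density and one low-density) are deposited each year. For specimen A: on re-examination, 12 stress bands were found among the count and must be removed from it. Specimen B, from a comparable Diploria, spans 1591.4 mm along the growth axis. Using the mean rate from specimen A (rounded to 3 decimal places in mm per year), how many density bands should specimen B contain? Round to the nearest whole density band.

391 density bands

Specimen A: after corrections the count is 417 − 12 + 7 = 412 density bands.
Specimen A: dividing by 2 density bands per year: 412 / 2 = 206 years.
A: 1678.1 mm over 206 years gives 1678.1 / 206 ≈ 8.146 mm/yr.
Specimen B: 1591.4 mm / 8.146 mm per year = 195.36 years; at 2 density bands per year that is 195.36 × 2 ≈ 391 density bands.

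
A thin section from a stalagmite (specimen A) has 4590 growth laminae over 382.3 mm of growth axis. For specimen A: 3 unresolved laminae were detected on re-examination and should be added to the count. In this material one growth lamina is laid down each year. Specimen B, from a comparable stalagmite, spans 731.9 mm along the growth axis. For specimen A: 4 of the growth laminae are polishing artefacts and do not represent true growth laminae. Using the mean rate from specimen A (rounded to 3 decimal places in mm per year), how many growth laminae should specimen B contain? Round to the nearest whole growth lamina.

8818 growth laminae

Specimen A: correcting the raw count gives 4590 − 4 + 3 = 4589 true growth laminae.
A: Mean rate = 382.3 mm / 4589 years ≈ 0.083 mm/year.
Specimen B: 731.9 mm / 0.083 mm per year = 8818.07 years ≈ 8818 growth laminae.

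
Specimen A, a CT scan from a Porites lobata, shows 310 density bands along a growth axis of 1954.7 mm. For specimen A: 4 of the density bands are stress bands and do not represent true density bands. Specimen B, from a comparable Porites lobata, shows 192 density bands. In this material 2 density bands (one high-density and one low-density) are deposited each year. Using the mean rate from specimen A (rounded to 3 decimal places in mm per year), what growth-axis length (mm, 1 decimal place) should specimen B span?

1226.5 mm

Specimen A: adjusted count: 310 − 4 = 306 density bands.
Specimen A: 306 density bands at 2 per year is 306 / 2 = 153 years.
A: Mean rate = 1954.7 mm / 153 years ≈ 12.776 mm/year.
Specimen B: 192 density bands at 2 per year is 192 / 2 = 96 years. For B, 12.776 mm/year × 96 years = 1226.5 mm.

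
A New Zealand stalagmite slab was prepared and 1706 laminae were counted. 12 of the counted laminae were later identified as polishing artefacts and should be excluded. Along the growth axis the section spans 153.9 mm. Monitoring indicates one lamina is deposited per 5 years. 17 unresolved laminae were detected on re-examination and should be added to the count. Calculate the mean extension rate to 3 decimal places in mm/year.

Correcting the raw count gives 1706 − 12 + 17 = 1711 true laminae.
At 5 years per lamina, 1711 × 5 = 8555 years.
153.9 mm over 8555 years gives 153.9 / 8555 ≈ 0.018 mm/year.

0.018 mm/year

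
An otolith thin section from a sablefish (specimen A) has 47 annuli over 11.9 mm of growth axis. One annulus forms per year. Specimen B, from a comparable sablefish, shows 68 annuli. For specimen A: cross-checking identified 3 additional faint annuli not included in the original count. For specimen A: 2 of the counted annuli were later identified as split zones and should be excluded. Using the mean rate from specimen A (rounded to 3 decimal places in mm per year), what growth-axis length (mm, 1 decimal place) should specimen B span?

Specimen A: adjusted count: 47 − 2 + 3 = 48 annuli.
A: 11.9 mm over 48 years gives 11.9 / 48 ≈ 0.248 mm per year.
For B, 0.248 mm/year × 68 years = 16.9 mm.

16.9 mm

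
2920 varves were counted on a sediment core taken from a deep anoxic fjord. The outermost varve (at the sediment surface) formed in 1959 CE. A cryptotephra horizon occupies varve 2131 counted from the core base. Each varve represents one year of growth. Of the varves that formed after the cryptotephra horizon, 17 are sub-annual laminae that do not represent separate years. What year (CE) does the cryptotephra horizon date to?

1187 CE

The cryptotephra horizon sits at varve 2131 from the core base, so 2920 − 2131 = 789 varves formed after it.
Excluding 17 false varves: 789 − 17 = 772.
Counting back 772 years from 1959 CE places the cryptotephra horizon in 1959 − 772 = 1187 CE.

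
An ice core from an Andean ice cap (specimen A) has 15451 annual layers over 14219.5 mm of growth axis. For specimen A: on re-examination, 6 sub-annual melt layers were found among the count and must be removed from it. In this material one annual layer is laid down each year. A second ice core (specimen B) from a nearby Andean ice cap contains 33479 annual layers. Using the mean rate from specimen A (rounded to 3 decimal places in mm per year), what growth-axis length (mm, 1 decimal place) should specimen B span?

Specimen A: true annual layer count = 15451 − 6 = 15445.
A: 14219.5 mm over 15445 years gives 14219.5 / 15445 ≈ 0.921 mm/year.
Length of B = 0.921 × 33479 = 30834.2 mm.

30834.2 mm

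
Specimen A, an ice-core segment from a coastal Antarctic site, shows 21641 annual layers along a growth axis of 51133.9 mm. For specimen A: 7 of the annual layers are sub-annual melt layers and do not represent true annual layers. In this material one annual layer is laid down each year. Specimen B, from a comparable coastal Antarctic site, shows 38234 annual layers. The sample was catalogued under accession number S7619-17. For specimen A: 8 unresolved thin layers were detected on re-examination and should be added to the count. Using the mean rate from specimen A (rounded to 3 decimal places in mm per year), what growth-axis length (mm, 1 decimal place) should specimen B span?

Specimen A: correcting the raw count gives 21641 − 7 + 8 = 21642 true annual layers.
A: Extension rate ≈ 51133.9 / 21642 = 2.363 mm per year.
B's length ≈ 2.363 × 38234 = 90346.9 mm.

90346.9 mm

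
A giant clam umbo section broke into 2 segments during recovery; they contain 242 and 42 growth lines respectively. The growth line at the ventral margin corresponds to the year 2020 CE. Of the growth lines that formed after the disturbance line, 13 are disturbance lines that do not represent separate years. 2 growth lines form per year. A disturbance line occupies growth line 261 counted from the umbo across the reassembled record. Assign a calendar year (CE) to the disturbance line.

2015 CE

Total growth lines = 242 + 42 = 284.
Between growth line 261 and the ventral margin there are 284 − 261 = 23 growth lines.
Excluding 13 false growth lines: 23 − 13 = 10.
With 2 growth lines per year, 10 / 2 = 5 years.
Counting back 5 years from 2020 CE places the disturbance line in 2020 − 5 = 2015 CE.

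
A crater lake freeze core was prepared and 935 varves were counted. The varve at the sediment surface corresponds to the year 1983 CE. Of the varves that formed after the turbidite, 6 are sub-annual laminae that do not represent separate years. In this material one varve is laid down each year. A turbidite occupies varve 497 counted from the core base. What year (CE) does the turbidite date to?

The turbidite sits at varve 497 from the core base, so 935 − 497 = 438 varves formed after it.
Excluding 6 false varves: 438 − 6 = 432.
The varve at the sediment surface is 1983 CE, so the turbidite dates to 1983 − 432 = 1551 CE.

1551 CE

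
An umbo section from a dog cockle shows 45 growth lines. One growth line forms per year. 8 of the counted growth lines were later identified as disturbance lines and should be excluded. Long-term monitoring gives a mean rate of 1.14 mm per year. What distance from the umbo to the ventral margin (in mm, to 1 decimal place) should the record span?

42.2 mm

Correcting the raw count gives 45 − 8 = 37 true growth lines.
Length ≈ 1.14 × 37 = 42.2 mm.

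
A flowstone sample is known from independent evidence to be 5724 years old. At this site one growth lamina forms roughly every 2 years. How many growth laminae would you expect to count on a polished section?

2862 growth laminae

One growth lamina every 2 years means 5724 / 2 = 2862 growth laminae.
So 2862 growth laminae should be present.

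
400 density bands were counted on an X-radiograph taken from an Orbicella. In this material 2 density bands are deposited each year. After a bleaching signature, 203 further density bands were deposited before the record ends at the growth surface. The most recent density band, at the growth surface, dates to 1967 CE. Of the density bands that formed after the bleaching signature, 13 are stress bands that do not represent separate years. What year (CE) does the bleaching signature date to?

1872 CE

203 density bands formed after the bleaching signature.
Removing the 13 false density bands leaves 203 − 13 = 190 true density bands beyond the bleaching signature.
Dividing by 2 density bands per year: 190 / 2 = 95 years.
Counting back 95 years from 1967 CE places the bleaching signature in 1967 − 95 = 1872 CE.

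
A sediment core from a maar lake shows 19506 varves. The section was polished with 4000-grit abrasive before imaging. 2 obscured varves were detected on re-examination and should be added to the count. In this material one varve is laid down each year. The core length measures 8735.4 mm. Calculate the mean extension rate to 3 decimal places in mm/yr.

Adjusted count: 19506 + 2 = 19508 varves.
8735.4 mm over 19508 years gives 8735.4 / 19508 ≈ 0.448 mm/yr.

0.448 mm/yr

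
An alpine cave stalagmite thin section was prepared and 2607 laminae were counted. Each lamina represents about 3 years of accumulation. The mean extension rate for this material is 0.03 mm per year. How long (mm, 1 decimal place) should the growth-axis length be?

Multiplying by 3 years per lamina: 2607 × 3 = 7821 years.
Length ≈ 0.03 × 7821 = 234.6 mm.

234.6 mm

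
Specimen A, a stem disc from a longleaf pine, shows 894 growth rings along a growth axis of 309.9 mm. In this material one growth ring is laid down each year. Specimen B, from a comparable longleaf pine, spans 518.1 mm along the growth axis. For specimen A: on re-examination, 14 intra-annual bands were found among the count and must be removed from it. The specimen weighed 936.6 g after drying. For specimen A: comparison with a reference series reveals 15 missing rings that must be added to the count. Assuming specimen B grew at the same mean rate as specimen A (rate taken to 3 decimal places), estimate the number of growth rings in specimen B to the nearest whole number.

Specimen A: adjusted count: 894 − 14 + 15 = 895 growth rings.
A: Extension rate ≈ 309.9 / 895 = 0.346 mm per year.
For B, 518.1 / 0.346 = 1497.40 years ≈ 1497 growth rings.

1497 growth rings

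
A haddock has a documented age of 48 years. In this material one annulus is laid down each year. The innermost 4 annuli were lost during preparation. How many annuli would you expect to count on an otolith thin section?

44 annuli

At one annulus per year, 48 years correspond to 48 annuli.
Less the 4 uncaptured annuli: 48 − 4 = 44.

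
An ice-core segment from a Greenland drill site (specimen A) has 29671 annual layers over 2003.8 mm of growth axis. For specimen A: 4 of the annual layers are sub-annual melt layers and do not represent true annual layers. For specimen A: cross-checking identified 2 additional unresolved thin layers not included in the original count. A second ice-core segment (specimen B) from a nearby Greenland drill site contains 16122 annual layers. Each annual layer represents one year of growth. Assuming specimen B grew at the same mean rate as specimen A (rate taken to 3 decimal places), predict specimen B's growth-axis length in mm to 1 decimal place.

1096.3 mm

Specimen A: true annual layer count = 29671 − 4 + 2 = 29669.
A: 2003.8 mm over 29669 years gives 2003.8 / 29669 ≈ 0.068 mm/year.
For B, 0.068 mm/year × 16122 years = 1096.3 mm.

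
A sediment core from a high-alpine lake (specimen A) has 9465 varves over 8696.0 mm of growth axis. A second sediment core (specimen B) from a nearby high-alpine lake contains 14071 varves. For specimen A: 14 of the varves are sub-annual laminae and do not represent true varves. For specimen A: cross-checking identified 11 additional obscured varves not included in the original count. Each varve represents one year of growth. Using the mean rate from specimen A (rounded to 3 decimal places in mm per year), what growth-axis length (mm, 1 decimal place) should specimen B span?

12931.2 mm

Specimen A: true varve count = 9465 − 14 + 11 = 9462.
A: 8696.0 mm over 9462 years gives 8696.0 / 9462 ≈ 0.919 mm/year.
For B, 0.919 mm/year × 14071 years = 12931.2 mm.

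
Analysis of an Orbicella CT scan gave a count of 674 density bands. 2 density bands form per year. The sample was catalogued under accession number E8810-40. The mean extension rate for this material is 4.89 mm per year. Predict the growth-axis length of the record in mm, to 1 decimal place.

1647.9 mm

Dividing by 2 density bands per year: 674 / 2 = 337 years.
Predicted length = 4.89 mm/year × 337 years = 1647.9 mm.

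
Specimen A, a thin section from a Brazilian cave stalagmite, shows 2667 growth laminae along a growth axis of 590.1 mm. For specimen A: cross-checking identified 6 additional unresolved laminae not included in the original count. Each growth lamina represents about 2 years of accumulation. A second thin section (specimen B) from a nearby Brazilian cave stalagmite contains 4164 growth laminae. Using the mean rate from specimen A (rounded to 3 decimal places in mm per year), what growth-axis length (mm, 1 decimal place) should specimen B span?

916.1 mm

Specimen A: true growth lamina count = 2667 + 6 = 2673.
Specimen A: 2673 growth laminae at 2 years each span 2673 × 2 = 5346 years.
A: Extension rate ≈ 590.1 / 5346 = 0.110 mm per year.
Specimen B: 4164 growth laminae at 2 years each span 4164 × 2 = 8328 years. Length of B = 0.110 × 8328 = 916.1 mm.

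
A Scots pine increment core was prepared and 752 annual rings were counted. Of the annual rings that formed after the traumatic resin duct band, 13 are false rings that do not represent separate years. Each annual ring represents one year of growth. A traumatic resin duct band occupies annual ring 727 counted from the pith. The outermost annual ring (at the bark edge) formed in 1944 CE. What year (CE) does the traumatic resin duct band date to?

1932 CE

The traumatic resin duct band sits at annual ring 727 from the pith, so 752 − 727 = 25 annual rings formed after it.
Excluding 13 false annual rings: 25 − 13 = 12.
1944 − 12 = 1932 CE.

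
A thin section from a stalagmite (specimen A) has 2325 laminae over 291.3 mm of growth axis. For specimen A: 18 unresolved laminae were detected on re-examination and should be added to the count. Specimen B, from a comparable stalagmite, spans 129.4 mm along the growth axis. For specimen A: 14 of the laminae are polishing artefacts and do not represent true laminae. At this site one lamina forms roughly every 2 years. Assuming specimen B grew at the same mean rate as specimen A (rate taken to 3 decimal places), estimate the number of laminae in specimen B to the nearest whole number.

1027 laminae

Specimen A: adjusted count: 2325 − 14 + 18 = 2329 laminae.
Specimen A: multiplying by 2 years per lamina: 2329 × 2 = 4658 years.
A: 291.3 mm over 4658 years gives 291.3 / 4658 ≈ 0.063 mm/year.
For B, 129.4 / 0.063 = 2053.97 years; at 2 years per lamina that is 2053.97 / 2 ≈ 1027 laminae.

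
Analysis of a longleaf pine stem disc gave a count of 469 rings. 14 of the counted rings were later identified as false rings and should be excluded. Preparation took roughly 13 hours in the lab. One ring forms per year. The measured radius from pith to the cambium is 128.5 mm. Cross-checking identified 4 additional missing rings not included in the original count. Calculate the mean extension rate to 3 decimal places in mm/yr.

Correcting the raw count gives 469 − 14 + 4 = 459 true rings.
Extension rate ≈ 128.5 / 459 = 0.280 mm/yr.

0.280 mm/yr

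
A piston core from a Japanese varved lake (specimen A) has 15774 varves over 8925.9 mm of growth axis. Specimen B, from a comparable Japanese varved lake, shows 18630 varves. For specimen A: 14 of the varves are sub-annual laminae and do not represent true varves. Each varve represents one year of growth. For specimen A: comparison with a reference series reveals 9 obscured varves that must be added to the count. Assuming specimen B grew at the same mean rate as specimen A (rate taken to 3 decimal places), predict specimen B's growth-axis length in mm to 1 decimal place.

Specimen A: true varve count = 15774 − 14 + 9 = 15769.
A: Extension rate ≈ 8925.9 / 15769 = 0.566 mm/year.
B's length ≈ 0.566 × 18630 = 10544.6 mm.

10544.6 mm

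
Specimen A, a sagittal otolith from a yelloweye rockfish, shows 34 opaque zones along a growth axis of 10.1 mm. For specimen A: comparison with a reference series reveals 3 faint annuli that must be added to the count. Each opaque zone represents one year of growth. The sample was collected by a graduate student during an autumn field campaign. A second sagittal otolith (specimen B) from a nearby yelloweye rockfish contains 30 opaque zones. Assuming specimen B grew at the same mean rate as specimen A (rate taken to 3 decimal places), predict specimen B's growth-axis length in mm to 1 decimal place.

Specimen A: after corrections the count is 34 + 3 = 37 opaque zones.
A: Mean rate = 10.1 mm / 37 years ≈ 0.273 mm per year.
B's length ≈ 0.273 × 30 = 8.2 mm.

8.2 mm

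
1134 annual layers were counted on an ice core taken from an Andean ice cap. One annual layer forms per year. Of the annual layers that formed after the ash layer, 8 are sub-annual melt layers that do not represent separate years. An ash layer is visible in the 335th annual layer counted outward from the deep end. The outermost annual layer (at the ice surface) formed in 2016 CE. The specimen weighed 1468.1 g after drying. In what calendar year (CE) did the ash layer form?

Between annual layer 335 and the ice surface there are 1134 − 335 = 799 annual layers.
799 − 8 false = 791 true annual layers after the ash layer.
Counting back 791 years from 2016 CE places the ash layer in 2016 − 791 = 1225 CE.

1225 CE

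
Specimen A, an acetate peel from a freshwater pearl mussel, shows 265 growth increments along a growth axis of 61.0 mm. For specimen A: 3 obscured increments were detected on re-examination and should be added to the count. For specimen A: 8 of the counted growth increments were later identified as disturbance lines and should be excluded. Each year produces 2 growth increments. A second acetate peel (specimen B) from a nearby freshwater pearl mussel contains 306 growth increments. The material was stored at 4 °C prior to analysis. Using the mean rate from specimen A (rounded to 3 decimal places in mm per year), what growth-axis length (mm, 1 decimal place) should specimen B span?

71.8 mm

Specimen A: correcting the raw count gives 265 − 8 + 3 = 260 true growth increments.
Specimen A: dividing by 2 growth increments per year: 260 / 2 = 130 years.
A: Mean rate = 61.0 mm / 130 years ≈ 0.469 mm per year.
Specimen B: dividing by 2 growth increments per year: 306 / 2 = 153 years. Length of B = 0.469 × 153 = 71.8 mm.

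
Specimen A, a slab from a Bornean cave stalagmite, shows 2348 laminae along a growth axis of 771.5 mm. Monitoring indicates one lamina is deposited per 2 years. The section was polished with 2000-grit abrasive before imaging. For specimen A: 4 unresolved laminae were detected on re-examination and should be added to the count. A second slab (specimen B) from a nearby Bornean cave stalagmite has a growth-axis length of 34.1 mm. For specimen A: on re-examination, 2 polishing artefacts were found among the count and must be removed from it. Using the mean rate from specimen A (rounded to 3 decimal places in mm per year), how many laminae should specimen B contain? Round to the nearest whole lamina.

Specimen A: true lamina count = 2348 − 2 + 4 = 2350.
Specimen A: at 2 years per lamina, 2350 × 2 = 4700 years.
A: Mean rate = 771.5 mm / 4700 years ≈ 0.164 mm/yr.
B spans 34.1 / 0.164 = 207.93 years; at 2 years per lamina that is 207.93 / 2 ≈ 104 laminae.

104 laminae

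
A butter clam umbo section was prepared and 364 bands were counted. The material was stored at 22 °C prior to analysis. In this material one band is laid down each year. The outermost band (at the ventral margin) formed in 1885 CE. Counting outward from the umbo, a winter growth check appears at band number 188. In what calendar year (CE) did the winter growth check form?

1709 CE

364 − 188 = 176 bands lie beyond the winter growth check toward the ventral margin.
Counting back 176 years from 1885 CE places the winter growth check in 1885 − 176 = 1709 CE.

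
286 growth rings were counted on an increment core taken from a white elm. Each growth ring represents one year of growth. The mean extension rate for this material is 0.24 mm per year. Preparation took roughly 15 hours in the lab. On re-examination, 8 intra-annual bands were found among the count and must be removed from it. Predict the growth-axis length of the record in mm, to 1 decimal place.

66.7 mm

True growth ring count = 286 − 8 = 278.
278 years at 0.24 mm/year gives 0.24 × 278 = 66.7 mm.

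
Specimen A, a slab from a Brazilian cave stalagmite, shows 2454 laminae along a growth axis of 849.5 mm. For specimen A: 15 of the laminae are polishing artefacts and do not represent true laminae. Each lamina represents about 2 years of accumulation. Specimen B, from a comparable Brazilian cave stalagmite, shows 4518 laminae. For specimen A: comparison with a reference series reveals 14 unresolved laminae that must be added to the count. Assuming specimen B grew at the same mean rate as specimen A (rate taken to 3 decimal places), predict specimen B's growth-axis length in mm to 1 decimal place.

Specimen A: adjusted count: 2454 − 15 + 14 = 2453 laminae.
Specimen A: 2453 laminae at 2 years each span 2453 × 2 = 4906 years.
A: Extension rate ≈ 849.5 / 4906 = 0.173 mm/yr.
Specimen B: multiplying by 2 years per lamina: 4518 × 2 = 9036 years. For B, 0.173 mm/year × 9036 years = 1563.2 mm.

1563.2 mm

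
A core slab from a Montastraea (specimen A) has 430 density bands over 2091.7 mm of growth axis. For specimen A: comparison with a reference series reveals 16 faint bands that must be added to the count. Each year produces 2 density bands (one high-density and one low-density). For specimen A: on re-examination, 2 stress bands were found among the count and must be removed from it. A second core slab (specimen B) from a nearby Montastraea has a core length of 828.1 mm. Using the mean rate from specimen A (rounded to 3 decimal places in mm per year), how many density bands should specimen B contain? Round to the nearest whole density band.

176 density bands

Specimen A: true density band count = 430 − 2 + 16 = 444.
Specimen A: 444 density bands at 2 per year is 444 / 2 = 222 years.
A: 2091.7 mm over 222 years gives 2091.7 / 222 ≈ 9.422 mm per year.
Specimen B: 828.1 mm / 9.422 mm per year = 87.89 years; at 2 density bands per year that is 87.89 × 2 ≈ 176 density bands.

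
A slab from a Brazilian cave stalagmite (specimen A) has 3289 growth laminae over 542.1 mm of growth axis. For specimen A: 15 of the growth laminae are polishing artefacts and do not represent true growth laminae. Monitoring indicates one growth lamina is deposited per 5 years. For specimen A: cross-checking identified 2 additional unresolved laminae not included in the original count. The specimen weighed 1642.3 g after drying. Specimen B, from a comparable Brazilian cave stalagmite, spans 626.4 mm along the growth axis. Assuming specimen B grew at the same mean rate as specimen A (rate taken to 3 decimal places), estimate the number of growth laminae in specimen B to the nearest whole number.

Specimen A: after corrections the count is 3289 − 15 + 2 = 3276 growth laminae.
Specimen A: 3276 growth laminae at 5 years each span 3276 × 5 = 16380 years.
A: 542.1 mm over 16380 years gives 542.1 / 16380 ≈ 0.033 mm/yr.
B spans 626.4 / 0.033 = 18981.82 years; at 5 years per growth lamina that is 18981.82 / 5 ≈ 3796 growth laminae.

3796 growth laminae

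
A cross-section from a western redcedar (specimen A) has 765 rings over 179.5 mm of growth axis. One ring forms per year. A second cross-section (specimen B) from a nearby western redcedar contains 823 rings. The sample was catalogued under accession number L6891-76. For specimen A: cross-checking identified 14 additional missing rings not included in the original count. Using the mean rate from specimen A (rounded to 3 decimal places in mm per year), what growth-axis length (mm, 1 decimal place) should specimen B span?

Specimen A: correcting the raw count gives 765 + 14 = 779 true rings.
A: Extension rate ≈ 179.5 / 779 = 0.230 mm per year.
Length of B = 0.230 × 823 = 189.3 mm.

189.3 mm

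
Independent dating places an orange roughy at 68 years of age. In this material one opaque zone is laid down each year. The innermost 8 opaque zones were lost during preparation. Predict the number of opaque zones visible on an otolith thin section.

60 opaque zones

At one opaque zone per year, 68 years correspond to 68 opaque zones.
68 − 8 missed = 60 opaque zones expected in the prepared section.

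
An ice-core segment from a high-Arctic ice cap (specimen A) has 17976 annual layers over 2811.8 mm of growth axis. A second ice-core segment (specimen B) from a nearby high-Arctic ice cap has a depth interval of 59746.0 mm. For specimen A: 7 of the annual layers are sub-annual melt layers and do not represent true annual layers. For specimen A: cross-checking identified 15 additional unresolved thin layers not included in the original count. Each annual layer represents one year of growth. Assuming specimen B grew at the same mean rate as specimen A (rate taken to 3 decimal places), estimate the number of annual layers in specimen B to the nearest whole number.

Specimen A: true annual layer count = 17976 − 7 + 15 = 17984.
A: 2811.8 mm over 17984 years gives 2811.8 / 17984 ≈ 0.156 mm per year.
Specimen B: 59746.0 mm / 0.156 mm per year = 382987.18 years ≈ 382987 annual layers.

382987 annual layers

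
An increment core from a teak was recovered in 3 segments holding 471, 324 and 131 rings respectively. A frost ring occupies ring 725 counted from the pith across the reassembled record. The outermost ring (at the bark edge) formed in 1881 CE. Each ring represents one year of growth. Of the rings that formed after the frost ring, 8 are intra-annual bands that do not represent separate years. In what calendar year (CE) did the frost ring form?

Total rings = 471 + 324 + 131 = 926.
926 − 725 = 201 rings lie beyond the frost ring toward the bark edge.
201 − 8 false = 193 true rings after the frost ring.
Counting back 193 years from 1881 CE places the frost ring in 1881 − 193 = 1688 CE.

1688 CE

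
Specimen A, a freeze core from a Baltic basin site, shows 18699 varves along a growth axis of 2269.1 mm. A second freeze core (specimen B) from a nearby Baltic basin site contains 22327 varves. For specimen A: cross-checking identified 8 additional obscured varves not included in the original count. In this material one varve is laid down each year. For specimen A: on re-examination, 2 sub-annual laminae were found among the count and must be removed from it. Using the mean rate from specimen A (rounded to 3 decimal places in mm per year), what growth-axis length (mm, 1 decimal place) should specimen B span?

2701.6 mm

Specimen A: adjusted count: 18699 − 2 + 8 = 18705 varves.
A: Extension rate ≈ 2269.1 / 18705 = 0.121 mm/yr.
Length of B = 0.121 × 22327 = 2701.6 mm.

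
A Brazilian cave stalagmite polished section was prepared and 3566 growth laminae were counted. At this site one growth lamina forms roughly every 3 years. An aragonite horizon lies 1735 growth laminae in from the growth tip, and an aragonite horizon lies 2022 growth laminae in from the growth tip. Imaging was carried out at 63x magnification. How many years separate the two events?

861 yr

The two markers are separated by 2022 − 1735 = 287 growth laminae.
Multiplying by 3 years per growth lamina: 287 × 3 = 861 years.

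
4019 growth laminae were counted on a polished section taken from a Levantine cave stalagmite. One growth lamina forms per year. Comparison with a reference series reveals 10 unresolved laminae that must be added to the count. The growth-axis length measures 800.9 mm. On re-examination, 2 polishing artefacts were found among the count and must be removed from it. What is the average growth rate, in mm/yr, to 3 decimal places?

Correcting the raw count gives 4019 − 2 + 10 = 4027 true growth laminae.
Extension rate ≈ 800.9 / 4027 = 0.199 mm/yr.

0.199 mm/yr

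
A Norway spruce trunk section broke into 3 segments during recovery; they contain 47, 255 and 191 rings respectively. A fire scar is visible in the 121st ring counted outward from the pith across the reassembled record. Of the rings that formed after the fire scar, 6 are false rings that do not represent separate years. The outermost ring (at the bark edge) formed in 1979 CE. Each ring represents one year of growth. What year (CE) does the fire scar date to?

Total rings = 47 + 255 + 191 = 493.
The fire scar sits at ring 121 from the pith, so 493 − 121 = 372 rings formed after it.
Removing the 6 false rings leaves 372 − 6 = 366 true rings beyond the fire scar.
Counting back 366 years from 1979 CE places the fire scar in 1979 − 366 = 1613 CE.

1613 CE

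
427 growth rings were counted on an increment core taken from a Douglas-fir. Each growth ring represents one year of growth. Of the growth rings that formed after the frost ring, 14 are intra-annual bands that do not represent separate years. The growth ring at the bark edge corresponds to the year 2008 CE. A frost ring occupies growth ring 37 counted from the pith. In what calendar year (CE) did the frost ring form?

427 − 37 = 390 growth rings lie beyond the frost ring toward the bark edge.
Excluding 14 false growth rings: 390 − 14 = 376.
2008 − 376 = 1632 CE.

1632 CE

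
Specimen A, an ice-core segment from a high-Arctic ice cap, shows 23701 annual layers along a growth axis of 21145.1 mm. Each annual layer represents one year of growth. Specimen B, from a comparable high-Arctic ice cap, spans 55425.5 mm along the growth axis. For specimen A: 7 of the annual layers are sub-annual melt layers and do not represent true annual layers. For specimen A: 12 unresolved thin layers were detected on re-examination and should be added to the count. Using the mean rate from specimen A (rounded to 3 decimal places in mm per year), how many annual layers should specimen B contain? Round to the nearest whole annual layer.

62136 annual layers

Specimen A: adjusted count: 23701 − 7 + 12 = 23706 annual layers.
A: Extension rate ≈ 21145.1 / 23706 = 0.892 mm/yr.
For B, 55425.5 / 0.892 = 62136.21 years ≈ 62136 annual layers.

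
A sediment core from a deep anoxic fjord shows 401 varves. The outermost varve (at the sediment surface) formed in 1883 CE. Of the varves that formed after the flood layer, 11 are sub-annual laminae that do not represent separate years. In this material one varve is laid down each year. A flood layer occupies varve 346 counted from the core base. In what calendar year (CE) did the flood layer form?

1839 CE

401 − 346 = 55 varves lie beyond the flood layer toward the sediment surface.
Excluding 11 false varves: 55 − 11 = 44.
The varve at the sediment surface is 1883 CE, so the flood layer dates to 1883 − 44 = 1839 CE.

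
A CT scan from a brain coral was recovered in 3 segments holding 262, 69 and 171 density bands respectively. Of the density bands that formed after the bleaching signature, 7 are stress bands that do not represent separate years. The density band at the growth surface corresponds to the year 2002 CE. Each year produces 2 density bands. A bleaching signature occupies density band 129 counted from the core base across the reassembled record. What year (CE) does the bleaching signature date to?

1819 CE

Total density bands = 262 + 69 + 171 = 502.
Between density band 129 and the growth surface there are 502 − 129 = 373 density bands.
373 − 7 false = 366 true density bands after the bleaching signature.
366 density bands at 2 per year is 366 / 2 = 183 years.
The density band at the growth surface is 2002 CE, so the bleaching signature dates to 2002 − 183 = 1819 CE.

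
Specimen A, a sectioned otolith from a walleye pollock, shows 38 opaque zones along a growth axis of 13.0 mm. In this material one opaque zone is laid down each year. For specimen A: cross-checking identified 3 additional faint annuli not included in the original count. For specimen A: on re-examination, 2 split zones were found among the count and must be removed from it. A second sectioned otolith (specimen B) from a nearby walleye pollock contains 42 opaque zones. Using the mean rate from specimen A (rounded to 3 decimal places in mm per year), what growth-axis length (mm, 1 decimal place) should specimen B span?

14.0 mm

Specimen A: after corrections the count is 38 − 2 + 3 = 39 opaque zones.
A: Extension rate ≈ 13.0 / 39 = 0.333 mm per year.
For B, 0.333 mm/year × 42 years = 14.0 mm.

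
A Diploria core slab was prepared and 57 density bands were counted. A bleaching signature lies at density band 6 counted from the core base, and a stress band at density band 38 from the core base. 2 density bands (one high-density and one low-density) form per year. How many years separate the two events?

16 years

38 − 6 = 32 density bands lie between the two events.
32 density bands at 2 per year is 32 / 2 = 16 years.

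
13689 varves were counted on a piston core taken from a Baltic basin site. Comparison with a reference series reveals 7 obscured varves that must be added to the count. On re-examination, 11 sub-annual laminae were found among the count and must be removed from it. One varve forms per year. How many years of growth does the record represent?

Adjusted count: 13689 − 11 + 7 = 13685 varves.
At one varve per year, that is 13685 years.

13685 years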